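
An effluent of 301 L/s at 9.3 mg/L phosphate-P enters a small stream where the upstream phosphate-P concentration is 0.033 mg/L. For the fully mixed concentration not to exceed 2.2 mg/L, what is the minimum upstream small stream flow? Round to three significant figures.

986 L/s

Set C_mix = 2.2: (Q·0.03300 + 301.0·9.300) / (Q + 301.0) = 2.2
→ Q = 301.0·(9.300 − 2.2)/(2.2 − 0.03300) = 986.2 L/s.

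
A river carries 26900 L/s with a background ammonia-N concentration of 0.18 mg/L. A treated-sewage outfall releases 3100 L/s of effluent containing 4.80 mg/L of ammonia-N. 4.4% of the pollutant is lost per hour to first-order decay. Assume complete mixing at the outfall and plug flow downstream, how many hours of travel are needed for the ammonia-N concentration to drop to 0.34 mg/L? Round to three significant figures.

14.7 h

Conservation of mass: C = (26900·0.1800 + 3100·4.800) / 30000 = 19720/30000 = 0.6574 mg/L.
4.4%/h lost → k = −ln(1 − 0.044) = 0.04500 h⁻¹.
0.6574·exp(−k·t) = 0.34 → t = ln(0.6574/0.34)/k = 52750 s = 14.65 h.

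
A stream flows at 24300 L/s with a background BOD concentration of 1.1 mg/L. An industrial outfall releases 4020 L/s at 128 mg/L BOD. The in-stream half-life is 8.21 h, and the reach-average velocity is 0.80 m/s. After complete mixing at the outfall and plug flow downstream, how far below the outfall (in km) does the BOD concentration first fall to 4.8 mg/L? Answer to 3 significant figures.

Mixed concentration C = ΣQC/ΣQ = (24300·1.100 + 4020·128.0) / 28320 = 541300/28320 = 19.11 mg/L.
Half-life 8.21 h → k = ln 2 / 8.21 = 0.08443 h⁻¹ = 2.026 d⁻¹.
Set 19.11·exp(−k·t) = 4.8 → t = ln(19.11/4.8)/k = 58920 s = 16.37 h.
Distance = v·t = 0.80·58920 = 47140 m = 47.14 km.

47.1 km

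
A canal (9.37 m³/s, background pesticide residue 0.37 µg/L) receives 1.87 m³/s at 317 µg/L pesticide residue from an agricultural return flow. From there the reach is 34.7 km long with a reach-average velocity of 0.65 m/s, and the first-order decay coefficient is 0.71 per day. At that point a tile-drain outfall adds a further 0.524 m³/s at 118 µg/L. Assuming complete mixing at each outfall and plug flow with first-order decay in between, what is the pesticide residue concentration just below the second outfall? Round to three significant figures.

Mass balance: C = (9.370·0.3700 + 1.870·317.0) / 11.24 = 596.3/11.24 = 53.05 µg/L; combined flow 11.24 m³/s.
Travel time t = 34.7·1000 / 0.65 = 53380 s = 14.83 h.
First-order decay: C = 53.05·exp(−k·t) = 53.05·0.6449 = 34.21 µg/L.
Second outfall: C = (11.24·34.21 + 0.5240·118.0)/11.76 = 37.94 µg/L.

37.9 µg/L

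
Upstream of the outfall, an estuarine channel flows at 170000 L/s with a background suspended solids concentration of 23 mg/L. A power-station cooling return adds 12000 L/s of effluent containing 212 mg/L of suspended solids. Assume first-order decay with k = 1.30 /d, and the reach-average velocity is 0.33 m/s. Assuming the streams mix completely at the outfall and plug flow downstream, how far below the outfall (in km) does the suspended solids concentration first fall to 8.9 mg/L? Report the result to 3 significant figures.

Mixed concentration C = ΣQC/ΣQ = (170000·23.00 + 12000·212.0) / 182000 = 6454000/182000 = 35.46 mg/L.
Set 35.46·exp(−k·t) = 8.9 → t = ln(35.46/8.9)/k = 91880 s = 25.52 h.
Distance = v·t = 0.33·91880 = 30320 m = 30.32 km.

30.3 km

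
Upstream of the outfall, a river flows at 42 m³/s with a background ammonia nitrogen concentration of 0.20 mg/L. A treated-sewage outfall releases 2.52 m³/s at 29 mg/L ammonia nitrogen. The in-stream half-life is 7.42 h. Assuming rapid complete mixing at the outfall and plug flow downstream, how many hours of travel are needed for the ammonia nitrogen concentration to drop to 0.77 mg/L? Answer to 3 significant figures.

Conservation of mass: C = (42.00·0.2000 + 2.520·29.00) / 44.52 = 81.48/44.52 = 1.830 mg/L.
Half-life 7.42 h → k = ln 2 / 7.42 = 0.09342 h⁻¹ = 2.242 d⁻¹.
1.830·exp(−k·t) = 0.77 → t = ln(1.830/0.77)/k = 33360 s = 9.268 h.

9.27 h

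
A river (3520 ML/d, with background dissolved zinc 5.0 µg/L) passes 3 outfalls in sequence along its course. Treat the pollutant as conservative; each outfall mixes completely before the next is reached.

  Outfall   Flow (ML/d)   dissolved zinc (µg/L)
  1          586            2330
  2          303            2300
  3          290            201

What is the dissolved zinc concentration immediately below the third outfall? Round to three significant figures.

455 µg/L

Below outfall 1: Q → 4106 ML/d, C = (3520·5.000 + 586.0·2330)/4106 = 336.8 µg/L.
Below outfall 2: Q → 4409 ML/d, C = (4106·336.8 + 303.0·2300)/4409 = 471.7 µg/L.
Below outfall 3: Q → 4699 ML/d, C = (4409·471.7 + 290.0·201.0)/4699 = 455.0 µg/L.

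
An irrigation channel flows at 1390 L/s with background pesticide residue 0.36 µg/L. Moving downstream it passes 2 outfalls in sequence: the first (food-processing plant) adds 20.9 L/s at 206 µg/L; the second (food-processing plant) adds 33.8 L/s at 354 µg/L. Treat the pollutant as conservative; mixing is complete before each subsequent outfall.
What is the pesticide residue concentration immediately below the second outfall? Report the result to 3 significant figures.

11.6 µg/L

Below outfall 1: Q → 1411 L/s, C = (1390·0.3600 + 20.90·206.0)/1411 = 3.406 µg/L.
Below outfall 2: Q → 1445 L/s, C = (1411·3.406 + 33.80·354.0)/1445 = 11.61 µg/L.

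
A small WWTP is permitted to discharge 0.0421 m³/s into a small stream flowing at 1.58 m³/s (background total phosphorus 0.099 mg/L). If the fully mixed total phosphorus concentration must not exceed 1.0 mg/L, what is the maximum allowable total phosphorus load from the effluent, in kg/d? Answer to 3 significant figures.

127 kg/d

Mass balance at the limit: 1.580·0.09900 + 0.04210·Cₑ = 1.622·1.0 → Cₑ = 34.81 mg/L.
Load = 0.04210 m³/s × 34.81 g/m³ × 86 400 s/d = 126.6 kg/d.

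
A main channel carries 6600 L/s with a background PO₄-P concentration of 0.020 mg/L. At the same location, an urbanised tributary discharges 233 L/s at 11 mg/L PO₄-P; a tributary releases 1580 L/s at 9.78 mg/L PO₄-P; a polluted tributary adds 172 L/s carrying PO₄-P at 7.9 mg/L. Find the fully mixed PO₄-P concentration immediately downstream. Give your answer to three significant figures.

Flow-weighted average: C = (6600·0.02000 + 233.0·11.00 + 1580·9.780 + 172.0·7.900) / 8585 = 19510/8585 = 2.272 mg/L.

2.27 mg/L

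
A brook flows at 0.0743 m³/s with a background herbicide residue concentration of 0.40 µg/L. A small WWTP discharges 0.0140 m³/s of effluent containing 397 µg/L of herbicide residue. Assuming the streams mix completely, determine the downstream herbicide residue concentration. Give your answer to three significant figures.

63.3 µg/L

Mass balance: C = (0.07430·0.4000 + 0.01400·397.0) / 0.08830 = 5.588/0.08830 = 63.28 µg/L.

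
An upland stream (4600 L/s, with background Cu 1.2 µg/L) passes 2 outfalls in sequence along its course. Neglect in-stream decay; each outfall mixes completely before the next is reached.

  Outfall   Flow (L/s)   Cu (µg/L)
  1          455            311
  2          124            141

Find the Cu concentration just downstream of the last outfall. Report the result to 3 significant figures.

31.8 µg/L

Outfall 1: combined Q = 5055 L/s; C = (4600·1.200 + 455.0·311.0)/5055 = 29.09 µg/L.
Outfall 2: combined Q = 5179 L/s; C = (5055·29.09 + 124.0·141.0)/5179 = 31.76 µg/L.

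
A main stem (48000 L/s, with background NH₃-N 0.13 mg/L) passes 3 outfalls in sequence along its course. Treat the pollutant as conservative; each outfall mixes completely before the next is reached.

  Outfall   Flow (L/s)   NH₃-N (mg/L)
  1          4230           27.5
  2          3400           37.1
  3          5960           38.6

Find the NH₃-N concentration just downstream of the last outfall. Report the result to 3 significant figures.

Outfall 1: combined Q = 52230 L/s; C = (48000·0.1300 + 4230·27.50)/52230 = 2.347 mg/L.
Outfall 2: combined Q = 55630 L/s; C = (52230·2.347 + 3400·37.10)/55630 = 4.471 mg/L.
Outfall 3: combined Q = 61590 L/s; C = (55630·4.471 + 5960·38.60)/61590 = 7.773 mg/L.

7.77 mg/L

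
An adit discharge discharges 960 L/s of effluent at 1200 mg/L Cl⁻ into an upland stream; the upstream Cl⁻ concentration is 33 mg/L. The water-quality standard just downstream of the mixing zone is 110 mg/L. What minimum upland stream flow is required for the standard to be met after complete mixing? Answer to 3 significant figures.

13600 L/s

Set C_mix = 110: (Q·33.00 + 960.0·1200) / (Q + 960.0) = 110
→ Q = 960.0·(1200 − 110)/(110 − 33.00) = 13590 L/s.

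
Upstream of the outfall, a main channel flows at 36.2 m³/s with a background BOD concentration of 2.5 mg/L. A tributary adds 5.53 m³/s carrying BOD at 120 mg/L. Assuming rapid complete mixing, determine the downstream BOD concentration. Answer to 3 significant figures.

18.1 mg/L

After mixing, C = (36.20·2.500 + 5.530·120.0) / 41.73 = 754.1/41.73 = 18.07 mg/L.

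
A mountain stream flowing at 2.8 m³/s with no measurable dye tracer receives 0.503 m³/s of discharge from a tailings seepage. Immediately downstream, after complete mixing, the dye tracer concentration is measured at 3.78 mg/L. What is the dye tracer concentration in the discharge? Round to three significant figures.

Mass balance: 2.800·0 + 0.5030·Cₑ = 3.303·3.780
→ Cₑ = (3.303·3.780 − 2.800·0) / 0.5030 = 24.82 mg/L.

24.8 mg/L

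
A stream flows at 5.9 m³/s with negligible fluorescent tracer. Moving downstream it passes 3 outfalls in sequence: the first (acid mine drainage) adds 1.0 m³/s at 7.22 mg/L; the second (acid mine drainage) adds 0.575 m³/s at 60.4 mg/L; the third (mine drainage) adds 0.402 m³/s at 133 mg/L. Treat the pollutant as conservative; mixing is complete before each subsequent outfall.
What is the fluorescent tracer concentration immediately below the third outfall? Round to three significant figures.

12.1 mg/L

Outfall 1: combined Q = 6.900 m³/s; C = (5.900·0 + 1.000·7.220)/6.900 = 1.046 mg/L.
Outfall 2: combined Q = 7.475 m³/s; C = (6.900·1.046 + 0.5750·60.40)/7.475 = 5.612 mg/L.
Outfall 3: combined Q = 7.877 m³/s; C = (7.475·5.612 + 0.4020·133.0)/7.877 = 12.11 mg/L.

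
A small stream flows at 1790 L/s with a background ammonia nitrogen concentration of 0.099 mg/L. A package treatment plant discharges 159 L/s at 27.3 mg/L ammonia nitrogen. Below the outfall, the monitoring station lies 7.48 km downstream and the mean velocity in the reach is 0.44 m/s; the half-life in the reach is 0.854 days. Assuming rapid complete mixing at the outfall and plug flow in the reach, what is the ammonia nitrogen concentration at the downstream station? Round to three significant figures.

Flow-weighted average: C = (1790·0.09900 + 159.0·27.30) / 1949 = 4518/1949 = 2.318 mg/L.
Travel time t = 7.48·1000 / 0.44 = 17000 s = 4.722 h.
Half-life 0.854 d → k = ln 2 / 0.854 = 0.8116 d⁻¹.
First-order decay: C = 2.318·exp(−k·t) = 2.318·0.8524 = 1.976 mg/L.

1.98 mg/L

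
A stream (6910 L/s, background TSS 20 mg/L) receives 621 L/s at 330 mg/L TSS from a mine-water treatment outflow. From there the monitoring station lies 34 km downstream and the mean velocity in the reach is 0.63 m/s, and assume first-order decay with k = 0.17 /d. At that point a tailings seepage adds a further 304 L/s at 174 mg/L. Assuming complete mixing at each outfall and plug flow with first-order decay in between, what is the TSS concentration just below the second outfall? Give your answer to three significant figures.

46.1 mg/L

Flow-weighted average: C = (6910·20.00 + 621.0·330.0) / 7531 = 343100/7531 = 45.56 mg/L; combined flow 7531 L/s.
Travel time t = 34·1000 / 0.63 = 53970 s = 14.99 h.
After decay, C = 45.56 × e^(−kt) = 45.56 × 0.8993 = 40.97 mg/L.
At the second outfall, C = (7531·40.97 + 304.0·174.0) / (7531 + 304.0) = 46.13 mg/L.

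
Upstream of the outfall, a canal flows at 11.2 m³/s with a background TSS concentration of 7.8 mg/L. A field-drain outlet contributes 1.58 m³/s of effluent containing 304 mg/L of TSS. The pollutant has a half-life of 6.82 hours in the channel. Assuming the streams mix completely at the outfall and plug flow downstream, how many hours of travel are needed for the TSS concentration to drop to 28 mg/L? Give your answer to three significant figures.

After mixing, C = (11.20·7.800 + 1.580·304.0) / 12.78 = 567.7/12.78 = 44.42 mg/L.
Half-life 6.82 h → k = ln 2 / 6.82 = 0.1016 h⁻¹ = 2.439 d⁻¹.
44.42·exp(−k·t) = 28 → t = ln(44.42/28)/k = 16350 s = 4.541 h.

4.54 h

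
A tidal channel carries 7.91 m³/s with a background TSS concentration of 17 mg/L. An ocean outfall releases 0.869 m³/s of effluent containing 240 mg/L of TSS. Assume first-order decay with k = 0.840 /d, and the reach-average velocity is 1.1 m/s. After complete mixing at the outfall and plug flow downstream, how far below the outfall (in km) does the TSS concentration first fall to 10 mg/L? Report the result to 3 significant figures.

Mass balance: C = (7.910·17.00 + 0.8690·240.0) / 8.779 = 343.0/8.779 = 39.07 mg/L.
Set 39.07·exp(−k·t) = 10 → t = ln(39.07/10)/k = 140200 s = 38.94 h.
Distance = v·t = 1.1·140200 = 154200 m = 154.2 km.

154 km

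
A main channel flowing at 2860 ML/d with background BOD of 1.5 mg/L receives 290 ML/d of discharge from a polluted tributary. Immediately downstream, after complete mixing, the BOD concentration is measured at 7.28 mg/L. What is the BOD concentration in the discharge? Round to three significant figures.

Mass balance: 2860·1.500 + 290.0·Cₑ = 3150·7.280
→ Cₑ = (3150·7.280 − 2860·1.500) / 290.0 = 64.28 mg/L.

64.3 mg/L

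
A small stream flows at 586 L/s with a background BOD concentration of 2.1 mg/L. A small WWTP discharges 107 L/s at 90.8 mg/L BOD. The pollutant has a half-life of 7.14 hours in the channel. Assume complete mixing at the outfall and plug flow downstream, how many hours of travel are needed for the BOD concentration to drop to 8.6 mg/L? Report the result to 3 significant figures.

After mixing, C = (586.0·2.100 + 107.0·90.80) / 693.0 = 10950/693.0 = 15.80 mg/L.
Half-life 7.14 h → k = ln 2 / 7.14 = 0.09708 h⁻¹ = 2.330 d⁻¹.
15.80·exp(−k·t) = 8.6 → t = ln(15.80/8.6)/k = 22540 s = 6.262 h.

6.26 h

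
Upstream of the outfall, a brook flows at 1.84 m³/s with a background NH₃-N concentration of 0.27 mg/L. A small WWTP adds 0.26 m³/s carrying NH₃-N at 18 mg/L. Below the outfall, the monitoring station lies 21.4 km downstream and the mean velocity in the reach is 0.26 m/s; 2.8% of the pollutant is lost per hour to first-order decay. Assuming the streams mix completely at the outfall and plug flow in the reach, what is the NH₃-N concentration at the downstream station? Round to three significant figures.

Mixed concentration C = ΣQC/ΣQ = (1.840·0.2700 + 0.2600·18.00) / 2.100 = 5.177/2.100 = 2.465 mg/L.
Travel time t = 21.4·1000 / 0.26 = 82310 s = 22.86 h.
2.8%/h lost → k = −ln(1 − 0.028) = 0.02840 h⁻¹.
First-order decay: C = 2.465·exp(−k·t) = 2.465·0.5224 = 1.288 mg/L.

1.29 mg/L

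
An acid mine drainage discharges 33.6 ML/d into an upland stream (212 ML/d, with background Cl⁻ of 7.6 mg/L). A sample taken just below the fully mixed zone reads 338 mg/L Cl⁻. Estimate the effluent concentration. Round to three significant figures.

Mass balance: 212.0·7.600 + 33.60·Cₑ = 245.6·338.0
→ Cₑ = (245.6·338.0 − 212.0·7.600) / 33.60 = 2423 mg/L.

2420 mg/L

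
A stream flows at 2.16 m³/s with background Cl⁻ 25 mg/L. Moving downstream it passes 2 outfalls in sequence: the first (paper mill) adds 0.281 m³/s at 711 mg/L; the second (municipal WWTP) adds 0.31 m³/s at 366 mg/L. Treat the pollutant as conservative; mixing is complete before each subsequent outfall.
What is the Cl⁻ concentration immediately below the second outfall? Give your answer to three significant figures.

133 mg/L

Below outfall 1: Q → 2.441 m³/s, C = (2.160·25.00 + 0.2810·711.0)/2.441 = 104.0 mg/L.
Below outfall 2: Q → 2.751 m³/s, C = (2.441·104.0 + 0.3100·366.0)/2.751 = 133.5 mg/L.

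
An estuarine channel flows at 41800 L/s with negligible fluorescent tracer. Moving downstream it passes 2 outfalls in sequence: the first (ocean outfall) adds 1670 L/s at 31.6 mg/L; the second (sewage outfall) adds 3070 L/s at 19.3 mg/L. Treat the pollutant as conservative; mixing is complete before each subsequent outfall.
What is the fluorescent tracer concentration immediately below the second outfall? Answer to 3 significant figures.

2.41 mg/L

Outfall 1: combined Q = 43470 L/s; C = (41800·0 + 1670·31.60)/43470 = 1.214 mg/L.
Outfall 2: combined Q = 46540 L/s; C = (43470·1.214 + 3070·19.30)/46540 = 2.407 mg/L.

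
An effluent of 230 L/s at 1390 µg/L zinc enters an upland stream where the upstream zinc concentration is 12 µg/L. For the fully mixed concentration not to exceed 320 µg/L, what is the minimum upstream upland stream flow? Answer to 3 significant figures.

Set C_mix = 320: (Q·12.00 + 230.0·1390) / (Q + 230.0) = 320
→ Q = 230.0·(1390 − 320)/(320 − 12.00) = 799.0 L/s.

799 L/s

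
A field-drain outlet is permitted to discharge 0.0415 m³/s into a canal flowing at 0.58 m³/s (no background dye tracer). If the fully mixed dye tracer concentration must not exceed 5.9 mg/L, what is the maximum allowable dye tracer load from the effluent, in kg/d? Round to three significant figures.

Mass balance at the limit: 0.5800·0 + 0.04150·Cₑ = 0.6215·5.9 → Cₑ = 88.36 mg/L.
Load = 0.04150 m³/s × 88.36 g/m³ × 86 400 s/d = 316.8 kg/d.

317 kg/d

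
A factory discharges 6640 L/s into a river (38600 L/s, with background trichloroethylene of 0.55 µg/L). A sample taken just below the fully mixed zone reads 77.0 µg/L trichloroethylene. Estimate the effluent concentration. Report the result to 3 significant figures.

521 µg/L

Mass balance: 38600·0.5500 + 6640·Cₑ = 45240·77.00
→ Cₑ = (45240·77.00 − 38600·0.5500) / 6640 = 521.4 µg/L.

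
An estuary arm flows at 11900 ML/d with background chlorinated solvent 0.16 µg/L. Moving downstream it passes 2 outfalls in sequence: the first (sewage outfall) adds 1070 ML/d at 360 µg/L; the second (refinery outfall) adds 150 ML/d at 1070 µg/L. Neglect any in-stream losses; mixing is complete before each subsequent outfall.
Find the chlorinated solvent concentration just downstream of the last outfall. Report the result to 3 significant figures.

41.7 µg/L

Below outfall 1: Q → 12970 ML/d, C = (11900·0.1600 + 1070·360.0)/12970 = 29.85 µg/L.
Below outfall 2: Q → 13120 ML/d, C = (12970·29.85 + 150.0·1070)/13120 = 41.74 µg/L.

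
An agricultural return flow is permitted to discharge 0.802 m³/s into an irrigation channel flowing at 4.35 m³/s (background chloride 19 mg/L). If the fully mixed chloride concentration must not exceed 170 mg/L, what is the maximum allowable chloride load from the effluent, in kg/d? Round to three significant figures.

Mass balance at the limit: 4.350·19.00 + 0.8020·Cₑ = 5.152·170 → Cₑ = 989.0 mg/L.
Load = 0.8020 m³/s × 989.0 g/m³ × 86 400 s/d = 68530 kg/d.

68500 kg/d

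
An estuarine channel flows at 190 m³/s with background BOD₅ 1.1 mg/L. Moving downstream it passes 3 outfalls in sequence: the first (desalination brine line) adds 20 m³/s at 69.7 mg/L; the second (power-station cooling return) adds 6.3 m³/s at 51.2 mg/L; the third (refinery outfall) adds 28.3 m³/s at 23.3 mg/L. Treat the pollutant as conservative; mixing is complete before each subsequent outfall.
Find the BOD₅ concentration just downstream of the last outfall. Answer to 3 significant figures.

10.6 mg/L

Outfall 1: combined Q = 210.0 m³/s; C = (190.0·1.100 + 20.00·69.70)/210.0 = 7.633 mg/L.
Outfall 2: combined Q = 216.3 m³/s; C = (210.0·7.633 + 6.300·51.20)/216.3 = 8.902 mg/L.
Outfall 3: combined Q = 244.6 m³/s; C = (216.3·8.902 + 28.30·23.30)/244.6 = 10.57 mg/L.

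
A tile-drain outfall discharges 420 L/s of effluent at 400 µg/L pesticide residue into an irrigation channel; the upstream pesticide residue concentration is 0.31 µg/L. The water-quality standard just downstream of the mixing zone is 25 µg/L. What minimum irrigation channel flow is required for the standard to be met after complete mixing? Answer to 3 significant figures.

Set C_mix = 25: (Q·0.3100 + 420.0·400.0) / (Q + 420.0) = 25
→ Q = 420.0·(400.0 − 25)/(25 − 0.3100) = 6379 L/s.

6380 L/s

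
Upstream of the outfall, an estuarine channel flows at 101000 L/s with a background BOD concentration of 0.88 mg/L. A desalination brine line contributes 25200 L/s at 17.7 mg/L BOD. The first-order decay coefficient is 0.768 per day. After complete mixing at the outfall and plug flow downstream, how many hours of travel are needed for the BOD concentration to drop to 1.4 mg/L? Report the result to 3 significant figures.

34.6 h

After mixing, C = (101000·0.8800 + 25200·17.70) / 126200 = 534900/126200 = 4.239 mg/L.
4.239·exp(−k·t) = 1.4 → t = ln(4.239/1.4)/k = 124600 s = 34.62 h.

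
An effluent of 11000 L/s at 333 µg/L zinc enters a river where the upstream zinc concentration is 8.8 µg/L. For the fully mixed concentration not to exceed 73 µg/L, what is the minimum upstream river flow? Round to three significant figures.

Set C_mix = 73: (Q·8.800 + 11000·333.0) / (Q + 11000) = 73
→ Q = 11000·(333.0 − 73)/(73 − 8.800) = 44550 L/s.

44500 L/s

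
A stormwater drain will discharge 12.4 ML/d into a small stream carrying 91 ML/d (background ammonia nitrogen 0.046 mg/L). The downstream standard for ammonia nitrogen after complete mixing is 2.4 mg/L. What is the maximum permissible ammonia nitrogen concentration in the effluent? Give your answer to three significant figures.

19.7 mg/L

At the limit, (Qr·Cr + Qe·Cₑ)/(Qr + Qe) = 2.4:
Cₑ = (103.4·2.4 − 91.00·0.04600) / 12.40 = 19.68 mg/L.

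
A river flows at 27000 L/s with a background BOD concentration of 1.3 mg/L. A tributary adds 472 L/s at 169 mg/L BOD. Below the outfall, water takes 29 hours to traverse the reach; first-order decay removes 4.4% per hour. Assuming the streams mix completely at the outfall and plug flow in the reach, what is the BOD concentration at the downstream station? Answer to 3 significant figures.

1.13 mg/L

Conservation of mass: C = (27000·1.300 + 472.0·169.0) / 27470 = 114900/27470 = 4.181 mg/L.
4.4%/h lost → k = −ln(1 − 0.044) = 0.04500 h⁻¹.
After decay, C = 4.181 × e^(−kt) = 4.181 × 0.2712 = 1.134 mg/L.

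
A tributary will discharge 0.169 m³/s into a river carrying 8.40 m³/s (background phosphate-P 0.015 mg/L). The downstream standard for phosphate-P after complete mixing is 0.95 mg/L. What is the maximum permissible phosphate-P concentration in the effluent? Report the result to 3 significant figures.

47.4 mg/L

At the limit, (Qr·Cr + Qe·Cₑ)/(Qr + Qe) = 0.95:
Cₑ = (8.569·0.95 − 8.400·0.01500) / 0.1690 = 47.42 mg/L.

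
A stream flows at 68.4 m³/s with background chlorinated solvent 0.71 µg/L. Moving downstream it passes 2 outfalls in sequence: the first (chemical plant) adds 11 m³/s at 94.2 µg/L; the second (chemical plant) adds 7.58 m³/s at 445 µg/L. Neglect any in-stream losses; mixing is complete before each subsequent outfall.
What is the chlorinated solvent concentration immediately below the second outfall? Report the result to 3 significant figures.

Outfall 1: combined Q = 79.40 m³/s; C = (68.40·0.7100 + 11.00·94.20)/79.40 = 13.66 µg/L.
Outfall 2: combined Q = 86.98 m³/s; C = (79.40·13.66 + 7.580·445.0)/86.98 = 51.25 µg/L.

51.3 µg/L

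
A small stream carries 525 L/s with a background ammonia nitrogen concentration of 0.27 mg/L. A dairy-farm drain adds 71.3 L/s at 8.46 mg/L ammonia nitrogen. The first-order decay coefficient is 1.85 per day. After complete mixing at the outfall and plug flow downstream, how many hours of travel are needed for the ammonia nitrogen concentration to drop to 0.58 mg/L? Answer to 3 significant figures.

Conservation of mass: C = (525.0·0.2700 + 71.30·8.460) / 596.3 = 744.9/596.3 = 1.249 mg/L.
1.249·exp(−k·t) = 0.58 → t = ln(1.249/0.58)/k = 35830 s = 9.954 h.

9.95 h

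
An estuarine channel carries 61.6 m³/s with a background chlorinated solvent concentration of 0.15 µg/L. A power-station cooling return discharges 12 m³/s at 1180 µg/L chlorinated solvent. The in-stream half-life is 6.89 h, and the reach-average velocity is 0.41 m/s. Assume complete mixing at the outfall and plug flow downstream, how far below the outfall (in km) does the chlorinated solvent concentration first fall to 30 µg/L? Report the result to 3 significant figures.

Mass balance: C = (61.60·0.1500 + 12.00·1180) / 73.60 = 14170/73.60 = 192.5 µg/L.
Half-life 6.89 h → k = ln 2 / 6.89 = 0.1006 h⁻¹ = 2.414 d⁻¹.
Set 192.5·exp(−k·t) = 30 → t = ln(192.5/30)/k = 66520 s = 18.48 h.
Distance = v·t = 0.41·66520 = 27270 m = 27.27 km.

27.3 km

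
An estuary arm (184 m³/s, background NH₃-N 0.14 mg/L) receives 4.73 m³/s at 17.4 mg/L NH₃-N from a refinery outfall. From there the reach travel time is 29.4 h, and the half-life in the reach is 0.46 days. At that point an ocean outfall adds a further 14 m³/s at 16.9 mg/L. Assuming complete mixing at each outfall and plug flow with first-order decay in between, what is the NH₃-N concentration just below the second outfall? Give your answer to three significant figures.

1.25 mg/L

After mixing, C = (184.0·0.1400 + 4.730·17.40) / 188.7 = 108.1/188.7 = 0.5726 mg/L; combined flow 188.7 m³/s.
Half-life 0.46 d → k = ln 2 / 0.46 = 1.507 d⁻¹.
First-order decay: C = 0.5726·exp(−k·t) = 0.5726·0.1579 = 0.09040 mg/L.
At the second outfall, C = (188.7·0.09040 + 14.00·16.90) / (188.7 + 14.00) = 1.251 mg/L.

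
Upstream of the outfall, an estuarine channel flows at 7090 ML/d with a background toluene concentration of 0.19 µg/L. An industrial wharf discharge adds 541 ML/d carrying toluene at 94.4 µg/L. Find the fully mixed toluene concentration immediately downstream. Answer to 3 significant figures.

6.87 µg/L

After mixing, C = (7090·0.1900 + 541.0·94.40) / 7631 = 52420/7631 = 6.869 µg/L.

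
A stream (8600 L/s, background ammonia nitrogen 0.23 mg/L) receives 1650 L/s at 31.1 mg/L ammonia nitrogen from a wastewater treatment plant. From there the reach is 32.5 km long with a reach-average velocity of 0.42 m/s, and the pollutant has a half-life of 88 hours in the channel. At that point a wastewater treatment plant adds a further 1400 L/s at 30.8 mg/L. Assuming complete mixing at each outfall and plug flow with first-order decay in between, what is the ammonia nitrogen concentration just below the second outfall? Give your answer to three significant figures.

7.56 mg/L

Conservation of mass: C = (8600·0.2300 + 1650·31.10) / 10250 = 53290/10250 = 5.199 mg/L; combined flow 10250 L/s.
Travel time t = 32.5·1000 / 0.42 = 77380 s = 21.49 h.
Half-life 88 h → k = ln 2 / 88 = 0.007877 h⁻¹ = 0.1890 d⁻¹.
Decay over the reach: 5.199·exp(−kt) = 5.199·0.8442 = 4.390 mg/L.
Second outfall: C = (10250·4.390 + 1400·30.80)/11650 = 7.563 mg/L.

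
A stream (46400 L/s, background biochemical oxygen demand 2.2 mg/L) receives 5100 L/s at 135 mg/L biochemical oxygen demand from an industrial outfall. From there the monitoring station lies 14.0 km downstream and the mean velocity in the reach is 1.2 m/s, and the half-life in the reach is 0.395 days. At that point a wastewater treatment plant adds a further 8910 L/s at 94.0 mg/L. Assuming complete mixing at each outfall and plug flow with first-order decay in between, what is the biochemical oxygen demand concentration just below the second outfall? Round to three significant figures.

24.2 mg/L

Conservation of mass: C = (46400·2.200 + 5100·135.0) / 51500 = 790600/51500 = 15.35 mg/L; combined flow 51500 L/s.
Travel time t = 14.0·1000 / 1.2 = 11670 s = 3.241 h.
Half-life 0.395 d → k = ln 2 / 0.395 = 1.755 d⁻¹.
First-order decay: C = 15.35·exp(−k·t) = 15.35·0.7890 = 12.11 mg/L.
At the second outfall, C = (51500·12.11 + 8910·94.00) / (51500 + 8910) = 24.19 mg/L.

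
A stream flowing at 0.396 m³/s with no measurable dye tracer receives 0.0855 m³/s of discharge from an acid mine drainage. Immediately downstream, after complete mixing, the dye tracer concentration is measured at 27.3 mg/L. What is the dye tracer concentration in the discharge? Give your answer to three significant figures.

154 mg/L

Mass balance: 0.3960·0 + 0.08550·Cₑ = 0.4815·27.30
→ Cₑ = (0.4815·27.30 − 0.3960·0) / 0.08550 = 153.7 mg/L.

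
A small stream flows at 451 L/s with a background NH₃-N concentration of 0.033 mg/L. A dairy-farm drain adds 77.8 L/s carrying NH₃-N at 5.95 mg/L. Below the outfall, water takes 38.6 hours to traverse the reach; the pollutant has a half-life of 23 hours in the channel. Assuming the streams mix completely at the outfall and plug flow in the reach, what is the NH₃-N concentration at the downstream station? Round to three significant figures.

0.282 mg/L

Mass balance: C = (451.0·0.03300 + 77.80·5.950) / 528.8 = 477.8/528.8 = 0.9035 mg/L.
Half-life 23 h → k = ln 2 / 23 = 0.03014 h⁻¹ = 0.7233 d⁻¹.
Applying C = C₀e^(−kt): 0.9035 × 0.3125 = 0.2823 mg/L.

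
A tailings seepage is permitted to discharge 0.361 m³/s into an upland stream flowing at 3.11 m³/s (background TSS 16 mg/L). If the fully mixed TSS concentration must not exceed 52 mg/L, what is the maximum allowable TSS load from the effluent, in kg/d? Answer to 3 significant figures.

11300 kg/d

Mass balance at the limit: 3.110·16.00 + 0.3610·Cₑ = 3.471·52 → Cₑ = 362.1 mg/L.
Load = 0.3610 m³/s × 362.1 g/m³ × 86 400 s/d = 11300 kg/d.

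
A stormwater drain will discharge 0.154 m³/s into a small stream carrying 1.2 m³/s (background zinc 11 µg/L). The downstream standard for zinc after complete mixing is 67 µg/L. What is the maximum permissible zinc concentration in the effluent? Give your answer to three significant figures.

At the limit, (Qr·Cr + Qe·Cₑ)/(Qr + Qe) = 67:
Cₑ = (1.354·67 − 1.200·11.00) / 0.1540 = 503.4 µg/L.

503 µg/L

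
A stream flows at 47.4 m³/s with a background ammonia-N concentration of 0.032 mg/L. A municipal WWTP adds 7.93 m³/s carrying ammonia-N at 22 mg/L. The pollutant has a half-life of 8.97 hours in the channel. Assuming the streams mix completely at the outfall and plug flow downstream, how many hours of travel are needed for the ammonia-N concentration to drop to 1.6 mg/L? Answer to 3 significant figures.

8.89 h

Mass balance: C = (47.40·0.03200 + 7.930·22.00) / 55.33 = 176.0/55.33 = 3.180 mg/L.
Half-life 8.97 h → k = ln 2 / 8.97 = 0.07727 h⁻¹ = 1.855 d⁻¹.
3.180·exp(−k·t) = 1.6 → t = ln(3.180/1.6)/k = 32010 s = 8.891 h.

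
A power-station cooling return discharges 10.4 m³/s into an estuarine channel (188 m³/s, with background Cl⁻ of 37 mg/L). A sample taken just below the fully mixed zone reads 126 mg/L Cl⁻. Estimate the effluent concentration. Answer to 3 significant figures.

Mass balance: 188.0·37.00 + 10.40·Cₑ = 198.4·126.0
→ Cₑ = (198.4·126.0 − 188.0·37.00) / 10.40 = 1735 mg/L.

1730 mg/L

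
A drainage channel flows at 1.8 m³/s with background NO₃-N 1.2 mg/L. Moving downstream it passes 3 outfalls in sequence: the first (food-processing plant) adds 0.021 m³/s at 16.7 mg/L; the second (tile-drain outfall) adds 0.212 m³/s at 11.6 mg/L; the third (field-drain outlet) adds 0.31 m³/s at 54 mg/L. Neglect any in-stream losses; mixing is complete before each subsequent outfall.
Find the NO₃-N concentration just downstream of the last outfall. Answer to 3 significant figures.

After outfall 1: Q = 1.800 + 0.02100 = 1.821 m³/s; C = (1.800·1.200 + 0.02100·16.70)/1.821 = 1.379 mg/L.
After outfall 2: Q = 1.821 + 0.2120 = 2.033 m³/s; C = (1.821·1.379 + 0.2120·11.60)/2.033 = 2.445 mg/L.
After outfall 3: Q = 2.033 + 0.3100 = 2.343 m³/s; C = (2.033·2.445 + 0.3100·54.00)/2.343 = 9.266 mg/L.

9.27 mg/L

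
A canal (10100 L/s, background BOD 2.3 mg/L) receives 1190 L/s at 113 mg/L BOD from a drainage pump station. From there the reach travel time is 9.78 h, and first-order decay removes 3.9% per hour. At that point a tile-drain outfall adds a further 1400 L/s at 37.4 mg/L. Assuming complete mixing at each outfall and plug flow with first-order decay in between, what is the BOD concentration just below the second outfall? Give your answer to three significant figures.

12.5 mg/L

Conservation of mass: C = (10100·2.300 + 1190·113.0) / 11290 = 157700/11290 = 13.97 mg/L; combined flow 11290 L/s.
3.9%/h lost → k = −ln(1 − 0.039) = 0.03978 h⁻¹.
First-order decay: C = 13.97·exp(−k·t) = 13.97·0.6777 = 9.466 mg/L.
Second outfall: C = (11290·9.466 + 1400·37.40)/12690 = 12.55 mg/L.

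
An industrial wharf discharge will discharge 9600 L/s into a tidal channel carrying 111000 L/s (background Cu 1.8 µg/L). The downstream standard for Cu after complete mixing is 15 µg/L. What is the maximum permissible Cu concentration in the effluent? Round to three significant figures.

168 µg/L

At the limit, (Qr·Cr + Qe·Cₑ)/(Qr + Qe) = 15:
Cₑ = (120600·15 − 111000·1.800) / 9600 = 167.6 µg/L.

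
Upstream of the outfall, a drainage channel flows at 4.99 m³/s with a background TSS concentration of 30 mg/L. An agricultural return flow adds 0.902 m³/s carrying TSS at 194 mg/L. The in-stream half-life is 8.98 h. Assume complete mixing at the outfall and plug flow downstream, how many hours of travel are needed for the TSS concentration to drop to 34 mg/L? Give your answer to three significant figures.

6.26 h

Mass balance: C = (4.990·30.00 + 0.9020·194.0) / 5.892 = 324.7/5.892 = 55.11 mg/L.
Half-life 8.98 h → k = ln 2 / 8.98 = 0.07719 h⁻¹ = 1.853 d⁻¹.
55.11·exp(−k·t) = 34 → t = ln(55.11/34)/k = 22520 s = 6.256 h.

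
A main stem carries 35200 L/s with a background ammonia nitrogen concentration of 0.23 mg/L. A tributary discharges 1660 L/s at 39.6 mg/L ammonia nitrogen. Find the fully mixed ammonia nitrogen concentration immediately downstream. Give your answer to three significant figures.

Conservation of mass: C = (35200·0.2300 + 1660·39.60) / 36860 = 73830/36860 = 2.003 mg/L.

2.00 mg/L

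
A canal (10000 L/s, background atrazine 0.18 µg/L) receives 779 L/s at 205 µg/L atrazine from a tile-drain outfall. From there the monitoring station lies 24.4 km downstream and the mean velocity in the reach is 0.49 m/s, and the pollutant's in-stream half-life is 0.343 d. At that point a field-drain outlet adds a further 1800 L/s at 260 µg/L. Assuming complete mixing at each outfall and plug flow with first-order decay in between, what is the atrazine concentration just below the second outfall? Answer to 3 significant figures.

41.2 µg/L

Flow-weighted average: C = (10000·0.1800 + 779.0·205.0) / 10780 = 161500/10780 = 14.98 µg/L; combined flow 10780 L/s.
Travel time t = 24.4·1000 / 0.49 = 49800 s = 13.83 h.
Half-life 0.343 d → k = ln 2 / 0.343 = 2.021 d⁻¹.
Applying C = C₀e^(−kt): 14.98 × 0.3120 = 4.675 µg/L.
Second outfall: C = (10780·4.675 + 1800·260.0)/12580 = 41.21 µg/L.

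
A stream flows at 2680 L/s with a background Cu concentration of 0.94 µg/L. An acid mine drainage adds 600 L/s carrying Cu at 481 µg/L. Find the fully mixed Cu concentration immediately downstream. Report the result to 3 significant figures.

88.8 µg/L

Flow-weighted average: C = (2680·0.9400 + 600.0·481.0) / 3280 = 291100/3280 = 88.76 µg/L.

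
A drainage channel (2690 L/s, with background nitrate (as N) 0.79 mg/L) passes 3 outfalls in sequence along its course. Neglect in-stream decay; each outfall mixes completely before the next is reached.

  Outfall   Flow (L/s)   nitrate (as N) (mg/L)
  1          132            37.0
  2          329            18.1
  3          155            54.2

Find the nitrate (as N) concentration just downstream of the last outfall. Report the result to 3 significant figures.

6.46 mg/L

After outfall 1: Q = 2690 + 132.0 = 2822 L/s; C = (2690·0.7900 + 132.0·37.00)/2822 = 2.484 mg/L.
After outfall 2: Q = 2822 + 329.0 = 3151 L/s; C = (2822·2.484 + 329.0·18.10)/3151 = 4.114 mg/L.
After outfall 3: Q = 3151 + 155.0 = 3306 L/s; C = (3151·4.114 + 155.0·54.20)/3306 = 6.462 mg/L.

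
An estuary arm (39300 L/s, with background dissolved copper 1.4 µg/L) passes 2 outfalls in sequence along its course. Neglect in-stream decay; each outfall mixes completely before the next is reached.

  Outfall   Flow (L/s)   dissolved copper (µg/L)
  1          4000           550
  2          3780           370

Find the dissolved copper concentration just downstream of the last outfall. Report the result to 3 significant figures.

77.6 µg/L

Below outfall 1: Q → 43300 L/s, C = (39300·1.400 + 4000·550.0)/43300 = 52.08 µg/L.
Below outfall 2: Q → 47080 L/s, C = (43300·52.08 + 3780·370.0)/47080 = 77.60 µg/L.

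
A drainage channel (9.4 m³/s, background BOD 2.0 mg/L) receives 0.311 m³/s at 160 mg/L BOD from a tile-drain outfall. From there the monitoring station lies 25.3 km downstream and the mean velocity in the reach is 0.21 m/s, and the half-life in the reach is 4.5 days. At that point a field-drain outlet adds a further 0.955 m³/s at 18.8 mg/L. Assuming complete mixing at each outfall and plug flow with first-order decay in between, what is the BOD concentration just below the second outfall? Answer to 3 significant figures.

6.87 mg/L

Mixed concentration C = ΣQC/ΣQ = (9.400·2.000 + 0.3110·160.0) / 9.711 = 68.56/9.711 = 7.060 mg/L; combined flow 9.711 m³/s.
Travel time t = 25.3·1000 / 0.21 = 120500 s = 33.47 h.
Half-life 4.5 d → k = ln 2 / 4.5 = 0.1540 d⁻¹.
First-order decay: C = 7.060·exp(−k·t) = 7.060·0.8067 = 5.695 mg/L.
Second outfall: C = (9.711·5.695 + 0.9550·18.80)/10.67 = 6.869 mg/L.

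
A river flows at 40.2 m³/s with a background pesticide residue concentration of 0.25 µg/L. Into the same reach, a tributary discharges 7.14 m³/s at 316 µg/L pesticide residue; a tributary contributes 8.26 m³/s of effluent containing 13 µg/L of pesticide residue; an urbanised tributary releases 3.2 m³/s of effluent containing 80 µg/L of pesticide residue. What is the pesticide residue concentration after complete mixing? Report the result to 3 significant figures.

Flow-weighted average: C = (40.20·0.2500 + 7.140·316.0 + 8.260·13.00 + 3.200·80.00) / 58.80 = 2630/58.80 = 44.72 µg/L.

44.7 µg/L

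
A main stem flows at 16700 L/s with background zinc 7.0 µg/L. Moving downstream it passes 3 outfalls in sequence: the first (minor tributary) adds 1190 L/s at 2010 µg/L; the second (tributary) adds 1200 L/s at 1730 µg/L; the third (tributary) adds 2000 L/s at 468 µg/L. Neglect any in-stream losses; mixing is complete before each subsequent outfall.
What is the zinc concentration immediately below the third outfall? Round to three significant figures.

262 µg/L

Below outfall 1: Q → 17890 L/s, C = (16700·7.000 + 1190·2010)/17890 = 140.2 µg/L.
Below outfall 2: Q → 19090 L/s, C = (17890·140.2 + 1200·1730)/19090 = 240.2 µg/L.
Below outfall 3: Q → 21090 L/s, C = (19090·240.2 + 2000·468.0)/21090 = 261.8 µg/L.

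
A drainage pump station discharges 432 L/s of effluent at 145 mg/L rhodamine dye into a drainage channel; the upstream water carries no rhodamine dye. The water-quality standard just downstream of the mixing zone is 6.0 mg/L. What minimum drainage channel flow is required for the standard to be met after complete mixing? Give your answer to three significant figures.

10000 L/s

Set C_mix = 6.0: (Q·0 + 432.0·145.0) / (Q + 432.0) = 6.0
→ Q = 432.0·(145.0 − 6.0)/(6.0 − 0) = 10010 L/s.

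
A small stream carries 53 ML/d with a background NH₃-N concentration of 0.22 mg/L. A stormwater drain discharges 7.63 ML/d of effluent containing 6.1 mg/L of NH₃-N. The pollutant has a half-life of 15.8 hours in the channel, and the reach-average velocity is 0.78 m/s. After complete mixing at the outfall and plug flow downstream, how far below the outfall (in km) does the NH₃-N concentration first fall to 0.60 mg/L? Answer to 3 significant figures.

After mixing, C = (53.00·0.2200 + 7.630·6.100) / 60.63 = 58.20/60.63 = 0.9600 mg/L.
Half-life 15.8 h → k = ln 2 / 15.8 = 0.04387 h⁻¹ = 1.053 d⁻¹.
Set 0.9600·exp(−k·t) = 0.60 → t = ln(0.9600/0.60)/k = 38570 s = 10.71 h.
Distance = v·t = 0.78·38570 = 30080 m = 30.08 km.

30.1 km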